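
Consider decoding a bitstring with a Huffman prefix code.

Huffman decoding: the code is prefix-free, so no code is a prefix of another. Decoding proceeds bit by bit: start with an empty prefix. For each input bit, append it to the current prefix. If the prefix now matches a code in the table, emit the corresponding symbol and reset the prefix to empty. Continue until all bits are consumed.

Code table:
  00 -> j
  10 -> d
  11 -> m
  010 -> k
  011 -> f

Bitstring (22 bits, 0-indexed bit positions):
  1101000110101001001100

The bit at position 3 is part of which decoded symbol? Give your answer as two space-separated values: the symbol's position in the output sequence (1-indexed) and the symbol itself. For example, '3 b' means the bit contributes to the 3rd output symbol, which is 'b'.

Bit 0: prefix='1' (no match yet)
Bit 1: prefix='11' -> emit 'm', reset
Bit 2: prefix='0' (no match yet)
Bit 3: prefix='01' (no match yet)
Bit 4: prefix='010' -> emit 'k', reset
Bit 5: prefix='0' (no match yet)
Bit 6: prefix='00' -> emit 'j', reset
Bit 7: prefix='1' (no match yet)

Answer: 2 k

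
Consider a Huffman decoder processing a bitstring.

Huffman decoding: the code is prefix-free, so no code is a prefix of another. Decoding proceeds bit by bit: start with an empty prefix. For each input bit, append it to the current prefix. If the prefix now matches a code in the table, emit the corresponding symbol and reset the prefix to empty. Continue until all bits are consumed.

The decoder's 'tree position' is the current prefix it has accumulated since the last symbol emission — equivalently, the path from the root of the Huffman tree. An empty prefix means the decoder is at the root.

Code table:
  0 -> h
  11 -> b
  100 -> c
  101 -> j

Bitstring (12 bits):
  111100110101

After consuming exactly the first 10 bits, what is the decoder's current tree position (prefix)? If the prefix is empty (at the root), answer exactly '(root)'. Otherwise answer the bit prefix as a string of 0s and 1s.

Bit 0: prefix='1' (no match yet)
Bit 1: prefix='11' -> emit 'b', reset
Bit 2: prefix='1' (no match yet)
Bit 3: prefix='11' -> emit 'b', reset
Bit 4: prefix='0' -> emit 'h', reset
Bit 5: prefix='0' -> emit 'h', reset
Bit 6: prefix='1' (no match yet)
Bit 7: prefix='11' -> emit 'b', reset
Bit 8: prefix='0' -> emit 'h', reset
Bit 9: prefix='1' (no match yet)

Answer: 1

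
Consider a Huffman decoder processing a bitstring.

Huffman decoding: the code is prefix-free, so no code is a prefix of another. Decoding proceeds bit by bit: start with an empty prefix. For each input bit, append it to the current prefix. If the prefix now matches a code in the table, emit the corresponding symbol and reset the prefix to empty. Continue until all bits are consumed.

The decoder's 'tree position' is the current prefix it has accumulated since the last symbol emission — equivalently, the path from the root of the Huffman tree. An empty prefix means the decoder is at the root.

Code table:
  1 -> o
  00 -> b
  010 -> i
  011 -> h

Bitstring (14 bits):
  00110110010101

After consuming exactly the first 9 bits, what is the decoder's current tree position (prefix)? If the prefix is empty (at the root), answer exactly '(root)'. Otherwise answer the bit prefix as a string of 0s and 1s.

Bit 0: prefix='0' (no match yet)
Bit 1: prefix='00' -> emit 'b', reset
Bit 2: prefix='1' -> emit 'o', reset
Bit 3: prefix='1' -> emit 'o', reset
Bit 4: prefix='0' (no match yet)
Bit 5: prefix='01' (no match yet)
Bit 6: prefix='011' -> emit 'h', reset
Bit 7: prefix='0' (no match yet)
Bit 8: prefix='00' -> emit 'b', reset

Answer: (root)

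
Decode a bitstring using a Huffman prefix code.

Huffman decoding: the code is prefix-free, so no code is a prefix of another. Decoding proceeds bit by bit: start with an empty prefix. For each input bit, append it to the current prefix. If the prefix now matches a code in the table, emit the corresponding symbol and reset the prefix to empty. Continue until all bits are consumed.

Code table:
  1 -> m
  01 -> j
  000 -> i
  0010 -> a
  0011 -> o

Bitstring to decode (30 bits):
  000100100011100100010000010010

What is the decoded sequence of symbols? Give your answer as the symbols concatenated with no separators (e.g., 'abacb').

Bit 0: prefix='0' (no match yet)
Bit 1: prefix='00' (no match yet)
Bit 2: prefix='000' -> emit 'i', reset
Bit 3: prefix='1' -> emit 'm', reset
Bit 4: prefix='0' (no match yet)
Bit 5: prefix='00' (no match yet)
Bit 6: prefix='001' (no match yet)
Bit 7: prefix='0010' -> emit 'a', reset
Bit 8: prefix='0' (no match yet)
Bit 9: prefix='00' (no match yet)
Bit 10: prefix='001' (no match yet)
Bit 11: prefix='0011' -> emit 'o', reset
Bit 12: prefix='1' -> emit 'm', reset
Bit 13: prefix='0' (no match yet)
Bit 14: prefix='00' (no match yet)
Bit 15: prefix='001' (no match yet)
Bit 16: prefix='0010' -> emit 'a', reset
Bit 17: prefix='0' (no match yet)
Bit 18: prefix='00' (no match yet)
Bit 19: prefix='001' (no match yet)
Bit 20: prefix='0010' -> emit 'a', reset
Bit 21: prefix='0' (no match yet)
Bit 22: prefix='00' (no match yet)
Bit 23: prefix='000' -> emit 'i', reset
Bit 24: prefix='0' (no match yet)
Bit 25: prefix='01' -> emit 'j', reset
Bit 26: prefix='0' (no match yet)
Bit 27: prefix='00' (no match yet)
Bit 28: prefix='001' (no match yet)
Bit 29: prefix='0010' -> emit 'a', reset

Answer: imaomaaija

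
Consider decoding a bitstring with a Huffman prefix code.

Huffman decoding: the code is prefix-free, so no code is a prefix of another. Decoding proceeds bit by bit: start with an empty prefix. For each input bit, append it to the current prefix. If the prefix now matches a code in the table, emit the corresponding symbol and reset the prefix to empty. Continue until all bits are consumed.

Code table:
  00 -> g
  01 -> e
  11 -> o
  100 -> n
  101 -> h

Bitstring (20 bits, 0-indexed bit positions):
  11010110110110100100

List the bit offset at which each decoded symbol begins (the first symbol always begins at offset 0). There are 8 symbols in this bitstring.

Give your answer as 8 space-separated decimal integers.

Bit 0: prefix='1' (no match yet)
Bit 1: prefix='11' -> emit 'o', reset
Bit 2: prefix='0' (no match yet)
Bit 3: prefix='01' -> emit 'e', reset
Bit 4: prefix='0' (no match yet)
Bit 5: prefix='01' -> emit 'e', reset
Bit 6: prefix='1' (no match yet)
Bit 7: prefix='10' (no match yet)
Bit 8: prefix='101' -> emit 'h', reset
Bit 9: prefix='1' (no match yet)
Bit 10: prefix='10' (no match yet)
Bit 11: prefix='101' -> emit 'h', reset
Bit 12: prefix='1' (no match yet)
Bit 13: prefix='10' (no match yet)
Bit 14: prefix='101' -> emit 'h', reset
Bit 15: prefix='0' (no match yet)
Bit 16: prefix='00' -> emit 'g', reset
Bit 17: prefix='1' (no match yet)
Bit 18: prefix='10' (no match yet)
Bit 19: prefix='100' -> emit 'n', reset

Answer: 0 2 4 6 9 12 15 17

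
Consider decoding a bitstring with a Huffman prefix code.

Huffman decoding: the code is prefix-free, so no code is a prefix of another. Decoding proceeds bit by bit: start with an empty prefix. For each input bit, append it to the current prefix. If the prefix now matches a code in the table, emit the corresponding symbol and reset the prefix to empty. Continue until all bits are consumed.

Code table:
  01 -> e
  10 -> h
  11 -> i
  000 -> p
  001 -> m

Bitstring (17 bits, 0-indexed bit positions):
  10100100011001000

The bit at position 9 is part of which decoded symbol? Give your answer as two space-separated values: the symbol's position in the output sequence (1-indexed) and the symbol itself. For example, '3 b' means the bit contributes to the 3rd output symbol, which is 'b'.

Answer: 5 i

Derivation:
Bit 0: prefix='1' (no match yet)
Bit 1: prefix='10' -> emit 'h', reset
Bit 2: prefix='1' (no match yet)
Bit 3: prefix='10' -> emit 'h', reset
Bit 4: prefix='0' (no match yet)
Bit 5: prefix='01' -> emit 'e', reset
Bit 6: prefix='0' (no match yet)
Bit 7: prefix='00' (no match yet)
Bit 8: prefix='000' -> emit 'p', reset
Bit 9: prefix='1' (no match yet)
Bit 10: prefix='11' -> emit 'i', reset
Bit 11: prefix='0' (no match yet)
Bit 12: prefix='00' (no match yet)
Bit 13: prefix='001' -> emit 'm', reset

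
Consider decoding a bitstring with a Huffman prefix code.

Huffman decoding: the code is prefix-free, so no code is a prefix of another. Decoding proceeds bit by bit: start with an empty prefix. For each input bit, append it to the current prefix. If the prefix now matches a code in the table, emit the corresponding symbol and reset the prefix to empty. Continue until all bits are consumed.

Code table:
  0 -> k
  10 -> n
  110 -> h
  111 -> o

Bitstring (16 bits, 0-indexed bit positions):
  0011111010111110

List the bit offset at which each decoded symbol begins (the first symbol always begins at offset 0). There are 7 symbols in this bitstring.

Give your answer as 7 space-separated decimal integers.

Answer: 0 1 2 5 8 10 13

Derivation:
Bit 0: prefix='0' -> emit 'k', reset
Bit 1: prefix='0' -> emit 'k', reset
Bit 2: prefix='1' (no match yet)
Bit 3: prefix='11' (no match yet)
Bit 4: prefix='111' -> emit 'o', reset
Bit 5: prefix='1' (no match yet)
Bit 6: prefix='11' (no match yet)
Bit 7: prefix='110' -> emit 'h', reset
Bit 8: prefix='1' (no match yet)
Bit 9: prefix='10' -> emit 'n', reset
Bit 10: prefix='1' (no match yet)
Bit 11: prefix='11' (no match yet)
Bit 12: prefix='111' -> emit 'o', reset
Bit 13: prefix='1' (no match yet)
Bit 14: prefix='11' (no match yet)
Bit 15: prefix='110' -> emit 'h', reset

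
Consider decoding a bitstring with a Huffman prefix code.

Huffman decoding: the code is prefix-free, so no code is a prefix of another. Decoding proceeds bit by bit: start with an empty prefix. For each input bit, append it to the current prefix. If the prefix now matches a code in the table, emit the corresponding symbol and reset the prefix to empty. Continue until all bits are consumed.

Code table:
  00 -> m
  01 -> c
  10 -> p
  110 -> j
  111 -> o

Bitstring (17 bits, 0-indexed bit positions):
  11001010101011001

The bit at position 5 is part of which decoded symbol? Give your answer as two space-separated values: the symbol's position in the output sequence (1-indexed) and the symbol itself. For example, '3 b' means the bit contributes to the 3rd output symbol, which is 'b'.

Bit 0: prefix='1' (no match yet)
Bit 1: prefix='11' (no match yet)
Bit 2: prefix='110' -> emit 'j', reset
Bit 3: prefix='0' (no match yet)
Bit 4: prefix='01' -> emit 'c', reset
Bit 5: prefix='0' (no match yet)
Bit 6: prefix='01' -> emit 'c', reset
Bit 7: prefix='0' (no match yet)
Bit 8: prefix='01' -> emit 'c', reset
Bit 9: prefix='0' (no match yet)

Answer: 3 c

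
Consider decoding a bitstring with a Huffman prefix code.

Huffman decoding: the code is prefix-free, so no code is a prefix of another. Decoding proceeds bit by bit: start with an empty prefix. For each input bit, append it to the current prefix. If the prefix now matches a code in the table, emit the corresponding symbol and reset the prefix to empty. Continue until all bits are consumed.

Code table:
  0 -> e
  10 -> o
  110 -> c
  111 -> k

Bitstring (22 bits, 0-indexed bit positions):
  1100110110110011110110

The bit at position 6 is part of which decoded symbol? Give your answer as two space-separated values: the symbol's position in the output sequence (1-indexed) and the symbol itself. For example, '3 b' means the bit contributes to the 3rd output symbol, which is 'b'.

Answer: 3 c

Derivation:
Bit 0: prefix='1' (no match yet)
Bit 1: prefix='11' (no match yet)
Bit 2: prefix='110' -> emit 'c', reset
Bit 3: prefix='0' -> emit 'e', reset
Bit 4: prefix='1' (no match yet)
Bit 5: prefix='11' (no match yet)
Bit 6: prefix='110' -> emit 'c', reset
Bit 7: prefix='1' (no match yet)
Bit 8: prefix='11' (no match yet)
Bit 9: prefix='110' -> emit 'c', reset
Bit 10: prefix='1' (no match yet)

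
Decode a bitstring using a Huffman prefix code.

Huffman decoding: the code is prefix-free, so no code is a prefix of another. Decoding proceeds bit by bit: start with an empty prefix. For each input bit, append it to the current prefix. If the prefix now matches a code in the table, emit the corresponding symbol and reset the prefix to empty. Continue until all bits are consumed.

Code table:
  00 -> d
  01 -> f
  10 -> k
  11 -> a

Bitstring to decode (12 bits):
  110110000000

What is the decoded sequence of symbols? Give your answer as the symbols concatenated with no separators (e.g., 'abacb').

Answer: afkddd

Derivation:
Bit 0: prefix='1' (no match yet)
Bit 1: prefix='11' -> emit 'a', reset
Bit 2: prefix='0' (no match yet)
Bit 3: prefix='01' -> emit 'f', reset
Bit 4: prefix='1' (no match yet)
Bit 5: prefix='10' -> emit 'k', reset
Bit 6: prefix='0' (no match yet)
Bit 7: prefix='00' -> emit 'd', reset
Bit 8: prefix='0' (no match yet)
Bit 9: prefix='00' -> emit 'd', reset
Bit 10: prefix='0' (no match yet)
Bit 11: prefix='00' -> emit 'd', reset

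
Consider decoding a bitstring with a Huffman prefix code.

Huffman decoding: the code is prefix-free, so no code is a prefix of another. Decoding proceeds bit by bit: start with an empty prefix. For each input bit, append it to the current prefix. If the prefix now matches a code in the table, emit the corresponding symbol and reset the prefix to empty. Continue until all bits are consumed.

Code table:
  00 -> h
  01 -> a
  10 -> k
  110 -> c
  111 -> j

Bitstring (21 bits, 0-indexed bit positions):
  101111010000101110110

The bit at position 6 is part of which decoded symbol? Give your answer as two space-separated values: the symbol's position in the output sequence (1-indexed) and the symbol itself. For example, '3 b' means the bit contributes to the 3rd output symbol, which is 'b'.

Answer: 3 k

Derivation:
Bit 0: prefix='1' (no match yet)
Bit 1: prefix='10' -> emit 'k', reset
Bit 2: prefix='1' (no match yet)
Bit 3: prefix='11' (no match yet)
Bit 4: prefix='111' -> emit 'j', reset
Bit 5: prefix='1' (no match yet)
Bit 6: prefix='10' -> emit 'k', reset
Bit 7: prefix='1' (no match yet)
Bit 8: prefix='10' -> emit 'k', reset
Bit 9: prefix='0' (no match yet)
Bit 10: prefix='00' -> emit 'h', reset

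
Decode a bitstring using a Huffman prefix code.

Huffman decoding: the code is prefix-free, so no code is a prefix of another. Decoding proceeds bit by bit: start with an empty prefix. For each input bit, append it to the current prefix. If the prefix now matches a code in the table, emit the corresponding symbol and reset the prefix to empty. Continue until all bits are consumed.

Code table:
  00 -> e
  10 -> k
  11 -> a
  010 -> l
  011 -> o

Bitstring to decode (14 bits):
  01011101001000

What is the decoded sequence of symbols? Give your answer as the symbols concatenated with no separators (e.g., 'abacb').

Answer: lakkle

Derivation:
Bit 0: prefix='0' (no match yet)
Bit 1: prefix='01' (no match yet)
Bit 2: prefix='010' -> emit 'l', reset
Bit 3: prefix='1' (no match yet)
Bit 4: prefix='11' -> emit 'a', reset
Bit 5: prefix='1' (no match yet)
Bit 6: prefix='10' -> emit 'k', reset
Bit 7: prefix='1' (no match yet)
Bit 8: prefix='10' -> emit 'k', reset
Bit 9: prefix='0' (no match yet)
Bit 10: prefix='01' (no match yet)
Bit 11: prefix='010' -> emit 'l', reset
Bit 12: prefix='0' (no match yet)
Bit 13: prefix='00' -> emit 'e', reset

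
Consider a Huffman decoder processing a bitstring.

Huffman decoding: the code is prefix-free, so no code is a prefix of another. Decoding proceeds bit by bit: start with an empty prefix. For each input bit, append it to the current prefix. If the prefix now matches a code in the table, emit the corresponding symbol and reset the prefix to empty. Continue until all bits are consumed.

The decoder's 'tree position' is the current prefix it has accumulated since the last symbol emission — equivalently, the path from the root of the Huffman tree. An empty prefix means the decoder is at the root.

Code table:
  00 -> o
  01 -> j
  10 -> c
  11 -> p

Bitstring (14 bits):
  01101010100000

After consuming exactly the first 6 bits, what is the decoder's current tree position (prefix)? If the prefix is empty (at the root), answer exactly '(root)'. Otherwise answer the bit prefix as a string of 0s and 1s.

Bit 0: prefix='0' (no match yet)
Bit 1: prefix='01' -> emit 'j', reset
Bit 2: prefix='1' (no match yet)
Bit 3: prefix='10' -> emit 'c', reset
Bit 4: prefix='1' (no match yet)
Bit 5: prefix='10' -> emit 'c', reset

Answer: (root)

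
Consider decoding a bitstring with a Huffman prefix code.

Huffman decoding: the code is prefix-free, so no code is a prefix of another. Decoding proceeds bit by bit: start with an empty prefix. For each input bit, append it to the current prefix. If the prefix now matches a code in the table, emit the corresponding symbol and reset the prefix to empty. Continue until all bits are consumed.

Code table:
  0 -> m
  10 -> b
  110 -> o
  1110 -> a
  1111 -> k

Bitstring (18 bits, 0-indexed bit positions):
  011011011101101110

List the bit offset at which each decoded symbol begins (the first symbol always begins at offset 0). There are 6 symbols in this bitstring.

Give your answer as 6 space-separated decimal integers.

Answer: 0 1 4 7 11 14

Derivation:
Bit 0: prefix='0' -> emit 'm', reset
Bit 1: prefix='1' (no match yet)
Bit 2: prefix='11' (no match yet)
Bit 3: prefix='110' -> emit 'o', reset
Bit 4: prefix='1' (no match yet)
Bit 5: prefix='11' (no match yet)
Bit 6: prefix='110' -> emit 'o', reset
Bit 7: prefix='1' (no match yet)
Bit 8: prefix='11' (no match yet)
Bit 9: prefix='111' (no match yet)
Bit 10: prefix='1110' -> emit 'a', reset
Bit 11: prefix='1' (no match yet)
Bit 12: prefix='11' (no match yet)
Bit 13: prefix='110' -> emit 'o', reset
Bit 14: prefix='1' (no match yet)
Bit 15: prefix='11' (no match yet)
Bit 16: prefix='111' (no match yet)
Bit 17: prefix='1110' -> emit 'a', reset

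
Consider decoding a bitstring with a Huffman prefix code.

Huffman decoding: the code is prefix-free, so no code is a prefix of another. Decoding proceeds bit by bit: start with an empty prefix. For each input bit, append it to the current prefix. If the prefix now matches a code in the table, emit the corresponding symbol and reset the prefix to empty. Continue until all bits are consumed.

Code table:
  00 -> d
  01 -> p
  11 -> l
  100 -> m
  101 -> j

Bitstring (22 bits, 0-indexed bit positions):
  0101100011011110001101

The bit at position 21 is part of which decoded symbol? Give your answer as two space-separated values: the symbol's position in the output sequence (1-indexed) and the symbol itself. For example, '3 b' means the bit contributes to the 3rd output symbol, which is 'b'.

Bit 0: prefix='0' (no match yet)
Bit 1: prefix='01' -> emit 'p', reset
Bit 2: prefix='0' (no match yet)
Bit 3: prefix='01' -> emit 'p', reset
Bit 4: prefix='1' (no match yet)
Bit 5: prefix='10' (no match yet)
Bit 6: prefix='100' -> emit 'm', reset
Bit 7: prefix='0' (no match yet)
Bit 8: prefix='01' -> emit 'p', reset
Bit 9: prefix='1' (no match yet)
Bit 10: prefix='10' (no match yet)
Bit 11: prefix='101' -> emit 'j', reset
Bit 12: prefix='1' (no match yet)
Bit 13: prefix='11' -> emit 'l', reset
Bit 14: prefix='1' (no match yet)
Bit 15: prefix='10' (no match yet)
Bit 16: prefix='100' -> emit 'm', reset
Bit 17: prefix='0' (no match yet)
Bit 18: prefix='01' -> emit 'p', reset
Bit 19: prefix='1' (no match yet)
Bit 20: prefix='10' (no match yet)
Bit 21: prefix='101' -> emit 'j', reset

Answer: 9 j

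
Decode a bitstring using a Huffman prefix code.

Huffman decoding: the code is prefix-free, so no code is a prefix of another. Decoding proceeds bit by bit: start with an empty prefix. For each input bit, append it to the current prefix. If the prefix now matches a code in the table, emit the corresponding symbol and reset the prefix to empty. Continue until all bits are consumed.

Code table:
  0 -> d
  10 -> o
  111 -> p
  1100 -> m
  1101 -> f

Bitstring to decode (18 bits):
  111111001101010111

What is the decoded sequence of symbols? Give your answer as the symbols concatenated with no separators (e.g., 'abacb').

Bit 0: prefix='1' (no match yet)
Bit 1: prefix='11' (no match yet)
Bit 2: prefix='111' -> emit 'p', reset
Bit 3: prefix='1' (no match yet)
Bit 4: prefix='11' (no match yet)
Bit 5: prefix='111' -> emit 'p', reset
Bit 6: prefix='0' -> emit 'd', reset
Bit 7: prefix='0' -> emit 'd', reset
Bit 8: prefix='1' (no match yet)
Bit 9: prefix='11' (no match yet)
Bit 10: prefix='110' (no match yet)
Bit 11: prefix='1101' -> emit 'f', reset
Bit 12: prefix='0' -> emit 'd', reset
Bit 13: prefix='1' (no match yet)
Bit 14: prefix='10' -> emit 'o', reset
Bit 15: prefix='1' (no match yet)
Bit 16: prefix='11' (no match yet)
Bit 17: prefix='111' -> emit 'p', reset

Answer: ppddfdop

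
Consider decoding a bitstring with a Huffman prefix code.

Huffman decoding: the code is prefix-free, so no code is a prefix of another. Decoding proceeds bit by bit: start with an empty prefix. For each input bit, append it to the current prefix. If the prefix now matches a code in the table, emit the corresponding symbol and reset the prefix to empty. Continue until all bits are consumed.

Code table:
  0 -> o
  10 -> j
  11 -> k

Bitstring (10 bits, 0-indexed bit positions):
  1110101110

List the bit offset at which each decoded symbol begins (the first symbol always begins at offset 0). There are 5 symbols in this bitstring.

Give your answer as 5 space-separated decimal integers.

Bit 0: prefix='1' (no match yet)
Bit 1: prefix='11' -> emit 'k', reset
Bit 2: prefix='1' (no match yet)
Bit 3: prefix='10' -> emit 'j', reset
Bit 4: prefix='1' (no match yet)
Bit 5: prefix='10' -> emit 'j', reset
Bit 6: prefix='1' (no match yet)
Bit 7: prefix='11' -> emit 'k', reset
Bit 8: prefix='1' (no match yet)
Bit 9: prefix='10' -> emit 'j', reset

Answer: 0 2 4 6 8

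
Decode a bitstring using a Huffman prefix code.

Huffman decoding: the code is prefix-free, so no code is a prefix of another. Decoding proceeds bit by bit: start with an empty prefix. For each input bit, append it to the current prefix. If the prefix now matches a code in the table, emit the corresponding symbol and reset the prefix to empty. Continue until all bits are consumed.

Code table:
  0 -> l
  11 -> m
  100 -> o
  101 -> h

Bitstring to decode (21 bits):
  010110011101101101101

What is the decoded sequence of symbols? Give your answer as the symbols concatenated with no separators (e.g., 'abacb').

Answer: lhomhhhh

Derivation:
Bit 0: prefix='0' -> emit 'l', reset
Bit 1: prefix='1' (no match yet)
Bit 2: prefix='10' (no match yet)
Bit 3: prefix='101' -> emit 'h', reset
Bit 4: prefix='1' (no match yet)
Bit 5: prefix='10' (no match yet)
Bit 6: prefix='100' -> emit 'o', reset
Bit 7: prefix='1' (no match yet)
Bit 8: prefix='11' -> emit 'm', reset
Bit 9: prefix='1' (no match yet)
Bit 10: prefix='10' (no match yet)
Bit 11: prefix='101' -> emit 'h', reset
Bit 12: prefix='1' (no match yet)
Bit 13: prefix='10' (no match yet)
Bit 14: prefix='101' -> emit 'h', reset
Bit 15: prefix='1' (no match yet)
Bit 16: prefix='10' (no match yet)
Bit 17: prefix='101' -> emit 'h', reset
Bit 18: prefix='1' (no match yet)
Bit 19: prefix='10' (no match yet)
Bit 20: prefix='101' -> emit 'h', reset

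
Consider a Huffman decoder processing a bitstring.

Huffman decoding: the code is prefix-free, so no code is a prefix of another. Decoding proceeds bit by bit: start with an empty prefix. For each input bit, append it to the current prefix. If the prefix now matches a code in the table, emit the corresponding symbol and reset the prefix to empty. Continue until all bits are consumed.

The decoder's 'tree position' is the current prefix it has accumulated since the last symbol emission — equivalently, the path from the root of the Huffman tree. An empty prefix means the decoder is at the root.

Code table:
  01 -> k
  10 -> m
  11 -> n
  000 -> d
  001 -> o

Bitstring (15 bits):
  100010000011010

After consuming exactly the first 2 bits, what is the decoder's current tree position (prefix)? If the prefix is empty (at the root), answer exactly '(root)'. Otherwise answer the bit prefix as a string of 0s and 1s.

Answer: (root)

Derivation:
Bit 0: prefix='1' (no match yet)
Bit 1: prefix='10' -> emit 'm', reset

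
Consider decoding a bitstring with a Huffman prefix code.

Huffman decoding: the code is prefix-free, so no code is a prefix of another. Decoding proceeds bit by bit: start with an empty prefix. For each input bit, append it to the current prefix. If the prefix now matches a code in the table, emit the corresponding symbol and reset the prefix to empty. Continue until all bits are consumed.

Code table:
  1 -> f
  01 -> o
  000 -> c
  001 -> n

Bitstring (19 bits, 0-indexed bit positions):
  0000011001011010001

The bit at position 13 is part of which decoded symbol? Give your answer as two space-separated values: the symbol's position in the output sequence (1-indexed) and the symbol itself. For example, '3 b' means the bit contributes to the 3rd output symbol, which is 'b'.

Bit 0: prefix='0' (no match yet)
Bit 1: prefix='00' (no match yet)
Bit 2: prefix='000' -> emit 'c', reset
Bit 3: prefix='0' (no match yet)
Bit 4: prefix='00' (no match yet)
Bit 5: prefix='001' -> emit 'n', reset
Bit 6: prefix='1' -> emit 'f', reset
Bit 7: prefix='0' (no match yet)
Bit 8: prefix='00' (no match yet)
Bit 9: prefix='001' -> emit 'n', reset
Bit 10: prefix='0' (no match yet)
Bit 11: prefix='01' -> emit 'o', reset
Bit 12: prefix='1' -> emit 'f', reset
Bit 13: prefix='0' (no match yet)
Bit 14: prefix='01' -> emit 'o', reset
Bit 15: prefix='0' (no match yet)
Bit 16: prefix='00' (no match yet)
Bit 17: prefix='000' -> emit 'c', reset

Answer: 7 o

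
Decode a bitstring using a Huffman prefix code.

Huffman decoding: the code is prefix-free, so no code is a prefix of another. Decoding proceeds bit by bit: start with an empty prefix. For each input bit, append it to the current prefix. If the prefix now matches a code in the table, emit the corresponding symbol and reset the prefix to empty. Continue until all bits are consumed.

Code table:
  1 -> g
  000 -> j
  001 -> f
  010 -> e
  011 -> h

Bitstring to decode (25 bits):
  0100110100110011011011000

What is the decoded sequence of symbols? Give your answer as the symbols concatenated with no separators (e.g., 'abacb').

Bit 0: prefix='0' (no match yet)
Bit 1: prefix='01' (no match yet)
Bit 2: prefix='010' -> emit 'e', reset
Bit 3: prefix='0' (no match yet)
Bit 4: prefix='01' (no match yet)
Bit 5: prefix='011' -> emit 'h', reset
Bit 6: prefix='0' (no match yet)
Bit 7: prefix='01' (no match yet)
Bit 8: prefix='010' -> emit 'e', reset
Bit 9: prefix='0' (no match yet)
Bit 10: prefix='01' (no match yet)
Bit 11: prefix='011' -> emit 'h', reset
Bit 12: prefix='0' (no match yet)
Bit 13: prefix='00' (no match yet)
Bit 14: prefix='001' -> emit 'f', reset
Bit 15: prefix='1' -> emit 'g', reset
Bit 16: prefix='0' (no match yet)
Bit 17: prefix='01' (no match yet)
Bit 18: prefix='011' -> emit 'h', reset
Bit 19: prefix='0' (no match yet)
Bit 20: prefix='01' (no match yet)
Bit 21: prefix='011' -> emit 'h', reset
Bit 22: prefix='0' (no match yet)
Bit 23: prefix='00' (no match yet)
Bit 24: prefix='000' -> emit 'j', reset

Answer: ehehfghhj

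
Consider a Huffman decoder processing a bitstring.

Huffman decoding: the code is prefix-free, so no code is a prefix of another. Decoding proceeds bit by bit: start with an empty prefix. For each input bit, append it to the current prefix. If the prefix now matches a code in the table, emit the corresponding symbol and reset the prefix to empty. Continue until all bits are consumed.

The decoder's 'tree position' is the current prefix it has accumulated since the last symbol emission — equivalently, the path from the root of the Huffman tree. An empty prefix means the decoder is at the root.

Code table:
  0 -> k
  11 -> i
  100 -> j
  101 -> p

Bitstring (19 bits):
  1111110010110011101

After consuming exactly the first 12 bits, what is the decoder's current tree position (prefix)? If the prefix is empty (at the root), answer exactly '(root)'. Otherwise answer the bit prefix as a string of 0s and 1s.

Bit 0: prefix='1' (no match yet)
Bit 1: prefix='11' -> emit 'i', reset
Bit 2: prefix='1' (no match yet)
Bit 3: prefix='11' -> emit 'i', reset
Bit 4: prefix='1' (no match yet)
Bit 5: prefix='11' -> emit 'i', reset
Bit 6: prefix='0' -> emit 'k', reset
Bit 7: prefix='0' -> emit 'k', reset
Bit 8: prefix='1' (no match yet)
Bit 9: prefix='10' (no match yet)
Bit 10: prefix='101' -> emit 'p', reset
Bit 11: prefix='1' (no match yet)

Answer: 1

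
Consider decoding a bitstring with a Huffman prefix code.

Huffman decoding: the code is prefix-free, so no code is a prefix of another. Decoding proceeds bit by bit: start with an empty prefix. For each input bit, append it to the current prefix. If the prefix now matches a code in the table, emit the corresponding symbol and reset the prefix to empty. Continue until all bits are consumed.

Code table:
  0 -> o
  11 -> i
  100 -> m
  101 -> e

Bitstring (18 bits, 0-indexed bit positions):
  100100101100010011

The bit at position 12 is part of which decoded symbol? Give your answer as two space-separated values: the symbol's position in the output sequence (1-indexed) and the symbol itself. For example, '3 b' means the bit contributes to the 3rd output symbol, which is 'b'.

Bit 0: prefix='1' (no match yet)
Bit 1: prefix='10' (no match yet)
Bit 2: prefix='100' -> emit 'm', reset
Bit 3: prefix='1' (no match yet)
Bit 4: prefix='10' (no match yet)
Bit 5: prefix='100' -> emit 'm', reset
Bit 6: prefix='1' (no match yet)
Bit 7: prefix='10' (no match yet)
Bit 8: prefix='101' -> emit 'e', reset
Bit 9: prefix='1' (no match yet)
Bit 10: prefix='10' (no match yet)
Bit 11: prefix='100' -> emit 'm', reset
Bit 12: prefix='0' -> emit 'o', reset
Bit 13: prefix='1' (no match yet)
Bit 14: prefix='10' (no match yet)
Bit 15: prefix='100' -> emit 'm', reset
Bit 16: prefix='1' (no match yet)

Answer: 5 o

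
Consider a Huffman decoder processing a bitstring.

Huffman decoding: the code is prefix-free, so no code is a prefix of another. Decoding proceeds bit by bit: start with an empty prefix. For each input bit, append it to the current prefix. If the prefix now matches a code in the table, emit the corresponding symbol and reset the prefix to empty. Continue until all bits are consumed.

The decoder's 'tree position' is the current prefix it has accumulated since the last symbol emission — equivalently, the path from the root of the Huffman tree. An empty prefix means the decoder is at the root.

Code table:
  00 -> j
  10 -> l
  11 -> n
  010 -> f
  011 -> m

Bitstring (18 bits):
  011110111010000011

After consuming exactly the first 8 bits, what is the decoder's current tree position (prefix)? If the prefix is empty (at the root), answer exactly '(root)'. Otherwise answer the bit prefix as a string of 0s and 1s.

Answer: (root)

Derivation:
Bit 0: prefix='0' (no match yet)
Bit 1: prefix='01' (no match yet)
Bit 2: prefix='011' -> emit 'm', reset
Bit 3: prefix='1' (no match yet)
Bit 4: prefix='11' -> emit 'n', reset
Bit 5: prefix='0' (no match yet)
Bit 6: prefix='01' (no match yet)
Bit 7: prefix='011' -> emit 'm', reset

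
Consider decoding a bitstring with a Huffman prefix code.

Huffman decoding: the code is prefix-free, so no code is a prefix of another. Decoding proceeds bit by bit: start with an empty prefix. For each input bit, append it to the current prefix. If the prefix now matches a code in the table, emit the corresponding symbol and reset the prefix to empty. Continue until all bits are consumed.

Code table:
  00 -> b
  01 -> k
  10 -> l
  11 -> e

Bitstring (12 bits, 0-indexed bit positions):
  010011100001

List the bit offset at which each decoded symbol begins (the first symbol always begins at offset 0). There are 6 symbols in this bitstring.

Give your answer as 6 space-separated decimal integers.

Bit 0: prefix='0' (no match yet)
Bit 1: prefix='01' -> emit 'k', reset
Bit 2: prefix='0' (no match yet)
Bit 3: prefix='00' -> emit 'b', reset
Bit 4: prefix='1' (no match yet)
Bit 5: prefix='11' -> emit 'e', reset
Bit 6: prefix='1' (no match yet)
Bit 7: prefix='10' -> emit 'l', reset
Bit 8: prefix='0' (no match yet)
Bit 9: prefix='00' -> emit 'b', reset
Bit 10: prefix='0' (no match yet)
Bit 11: prefix='01' -> emit 'k', reset

Answer: 0 2 4 6 8 10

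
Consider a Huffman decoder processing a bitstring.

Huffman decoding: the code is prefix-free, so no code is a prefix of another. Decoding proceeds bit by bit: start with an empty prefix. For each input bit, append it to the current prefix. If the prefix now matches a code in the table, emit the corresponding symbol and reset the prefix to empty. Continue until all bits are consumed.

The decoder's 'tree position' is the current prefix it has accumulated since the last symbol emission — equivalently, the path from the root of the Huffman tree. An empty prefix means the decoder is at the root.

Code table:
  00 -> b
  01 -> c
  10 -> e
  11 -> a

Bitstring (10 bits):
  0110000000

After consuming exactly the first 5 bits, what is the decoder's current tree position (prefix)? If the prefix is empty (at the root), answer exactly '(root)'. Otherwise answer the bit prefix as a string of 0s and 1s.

Answer: 0

Derivation:
Bit 0: prefix='0' (no match yet)
Bit 1: prefix='01' -> emit 'c', reset
Bit 2: prefix='1' (no match yet)
Bit 3: prefix='10' -> emit 'e', reset
Bit 4: prefix='0' (no match yet)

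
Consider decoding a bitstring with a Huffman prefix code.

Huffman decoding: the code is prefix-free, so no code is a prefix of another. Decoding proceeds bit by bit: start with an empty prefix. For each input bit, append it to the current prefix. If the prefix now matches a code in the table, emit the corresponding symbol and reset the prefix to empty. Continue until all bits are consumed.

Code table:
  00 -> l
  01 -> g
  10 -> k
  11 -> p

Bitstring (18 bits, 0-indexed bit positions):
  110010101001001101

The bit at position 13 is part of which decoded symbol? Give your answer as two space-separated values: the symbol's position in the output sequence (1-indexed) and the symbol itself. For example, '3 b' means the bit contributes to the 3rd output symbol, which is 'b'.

Answer: 7 l

Derivation:
Bit 0: prefix='1' (no match yet)
Bit 1: prefix='11' -> emit 'p', reset
Bit 2: prefix='0' (no match yet)
Bit 3: prefix='00' -> emit 'l', reset
Bit 4: prefix='1' (no match yet)
Bit 5: prefix='10' -> emit 'k', reset
Bit 6: prefix='1' (no match yet)
Bit 7: prefix='10' -> emit 'k', reset
Bit 8: prefix='1' (no match yet)
Bit 9: prefix='10' -> emit 'k', reset
Bit 10: prefix='0' (no match yet)
Bit 11: prefix='01' -> emit 'g', reset
Bit 12: prefix='0' (no match yet)
Bit 13: prefix='00' -> emit 'l', reset
Bit 14: prefix='1' (no match yet)
Bit 15: prefix='11' -> emit 'p', reset
Bit 16: prefix='0' (no match yet)
Bit 17: prefix='01' -> emit 'g', reset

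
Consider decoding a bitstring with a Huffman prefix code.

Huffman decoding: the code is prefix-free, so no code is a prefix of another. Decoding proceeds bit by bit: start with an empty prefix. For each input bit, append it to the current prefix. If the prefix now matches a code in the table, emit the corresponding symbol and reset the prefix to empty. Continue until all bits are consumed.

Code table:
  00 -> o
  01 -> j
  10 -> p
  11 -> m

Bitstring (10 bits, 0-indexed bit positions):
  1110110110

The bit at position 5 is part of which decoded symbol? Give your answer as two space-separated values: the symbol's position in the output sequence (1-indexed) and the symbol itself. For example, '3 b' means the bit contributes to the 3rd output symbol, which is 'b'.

Bit 0: prefix='1' (no match yet)
Bit 1: prefix='11' -> emit 'm', reset
Bit 2: prefix='1' (no match yet)
Bit 3: prefix='10' -> emit 'p', reset
Bit 4: prefix='1' (no match yet)
Bit 5: prefix='11' -> emit 'm', reset
Bit 6: prefix='0' (no match yet)
Bit 7: prefix='01' -> emit 'j', reset
Bit 8: prefix='1' (no match yet)
Bit 9: prefix='10' -> emit 'p', reset

Answer: 3 m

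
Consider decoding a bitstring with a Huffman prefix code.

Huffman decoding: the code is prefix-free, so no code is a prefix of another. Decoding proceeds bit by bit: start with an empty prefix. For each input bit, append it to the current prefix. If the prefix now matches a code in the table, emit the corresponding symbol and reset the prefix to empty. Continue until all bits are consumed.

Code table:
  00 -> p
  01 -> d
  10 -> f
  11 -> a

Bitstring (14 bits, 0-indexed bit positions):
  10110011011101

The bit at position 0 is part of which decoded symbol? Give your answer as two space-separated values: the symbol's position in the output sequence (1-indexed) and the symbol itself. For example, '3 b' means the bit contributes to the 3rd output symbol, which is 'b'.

Bit 0: prefix='1' (no match yet)
Bit 1: prefix='10' -> emit 'f', reset
Bit 2: prefix='1' (no match yet)
Bit 3: prefix='11' -> emit 'a', reset
Bit 4: prefix='0' (no match yet)

Answer: 1 f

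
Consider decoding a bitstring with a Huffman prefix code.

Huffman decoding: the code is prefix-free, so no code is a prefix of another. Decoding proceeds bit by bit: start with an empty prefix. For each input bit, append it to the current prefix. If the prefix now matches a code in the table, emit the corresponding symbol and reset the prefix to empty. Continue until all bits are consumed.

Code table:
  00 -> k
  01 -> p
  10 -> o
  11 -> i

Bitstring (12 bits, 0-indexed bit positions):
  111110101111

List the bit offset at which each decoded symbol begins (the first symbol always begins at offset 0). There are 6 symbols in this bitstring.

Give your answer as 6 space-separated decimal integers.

Answer: 0 2 4 6 8 10

Derivation:
Bit 0: prefix='1' (no match yet)
Bit 1: prefix='11' -> emit 'i', reset
Bit 2: prefix='1' (no match yet)
Bit 3: prefix='11' -> emit 'i', reset
Bit 4: prefix='1' (no match yet)
Bit 5: prefix='10' -> emit 'o', reset
Bit 6: prefix='1' (no match yet)
Bit 7: prefix='10' -> emit 'o', reset
Bit 8: prefix='1' (no match yet)
Bit 9: prefix='11' -> emit 'i', reset
Bit 10: prefix='1' (no match yet)
Bit 11: prefix='11' -> emit 'i', reset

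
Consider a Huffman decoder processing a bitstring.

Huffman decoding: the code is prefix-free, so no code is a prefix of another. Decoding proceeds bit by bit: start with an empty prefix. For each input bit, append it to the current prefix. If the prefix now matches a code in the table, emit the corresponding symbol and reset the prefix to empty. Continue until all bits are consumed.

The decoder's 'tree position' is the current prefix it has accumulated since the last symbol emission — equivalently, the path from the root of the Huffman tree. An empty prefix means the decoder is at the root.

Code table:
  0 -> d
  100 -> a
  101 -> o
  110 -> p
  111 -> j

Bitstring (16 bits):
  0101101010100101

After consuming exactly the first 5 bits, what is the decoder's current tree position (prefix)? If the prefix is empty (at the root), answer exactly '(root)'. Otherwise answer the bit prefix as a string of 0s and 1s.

Answer: 1

Derivation:
Bit 0: prefix='0' -> emit 'd', reset
Bit 1: prefix='1' (no match yet)
Bit 2: prefix='10' (no match yet)
Bit 3: prefix='101' -> emit 'o', reset
Bit 4: prefix='1' (no match yet)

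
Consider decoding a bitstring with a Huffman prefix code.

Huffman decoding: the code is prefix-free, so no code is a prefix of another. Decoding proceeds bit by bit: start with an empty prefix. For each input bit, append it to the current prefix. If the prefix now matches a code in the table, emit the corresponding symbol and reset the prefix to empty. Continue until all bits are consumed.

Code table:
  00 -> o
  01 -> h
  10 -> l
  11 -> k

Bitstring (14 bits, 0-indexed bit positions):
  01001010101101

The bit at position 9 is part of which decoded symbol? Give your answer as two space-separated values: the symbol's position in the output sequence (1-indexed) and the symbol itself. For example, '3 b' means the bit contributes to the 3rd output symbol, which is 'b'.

Bit 0: prefix='0' (no match yet)
Bit 1: prefix='01' -> emit 'h', reset
Bit 2: prefix='0' (no match yet)
Bit 3: prefix='00' -> emit 'o', reset
Bit 4: prefix='1' (no match yet)
Bit 5: prefix='10' -> emit 'l', reset
Bit 6: prefix='1' (no match yet)
Bit 7: prefix='10' -> emit 'l', reset
Bit 8: prefix='1' (no match yet)
Bit 9: prefix='10' -> emit 'l', reset
Bit 10: prefix='1' (no match yet)
Bit 11: prefix='11' -> emit 'k', reset
Bit 12: prefix='0' (no match yet)
Bit 13: prefix='01' -> emit 'h', reset

Answer: 5 l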